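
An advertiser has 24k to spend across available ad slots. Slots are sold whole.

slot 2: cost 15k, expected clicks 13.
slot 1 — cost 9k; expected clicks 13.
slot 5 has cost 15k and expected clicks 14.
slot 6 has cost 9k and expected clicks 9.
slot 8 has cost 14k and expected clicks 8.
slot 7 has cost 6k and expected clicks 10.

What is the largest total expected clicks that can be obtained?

32

Treat it as a binary knapsack problem.
slot 1 + slot 6 + slot 7: cost 9 + 9 + 6 = 24 ≤ 24, expected clicks 13 + 9 + 10 = 32.
slot 2 + slot 1: cost 15 + 9 = 24 ≤ 24, expected clicks 13 + 13 = 26.
slot 1 + slot 5: cost 9 + 15 = 24 ≤ 24, expected clicks 13 + 14 = 27.
Best is slot 1, slot 6, and slot 7 with total expected clicks 32.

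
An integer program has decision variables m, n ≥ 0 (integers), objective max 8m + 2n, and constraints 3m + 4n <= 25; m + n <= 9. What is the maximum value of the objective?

64

(m,n)=(8,0): 3·8+4·0=24≤25, 1·8+1·0=8≤9, objective 64.
(m,n)=(7,1): 3·7+4·1=25≤25, 1·7+1·1=8≤9, objective 58.
No feasible integer point exceeds 64.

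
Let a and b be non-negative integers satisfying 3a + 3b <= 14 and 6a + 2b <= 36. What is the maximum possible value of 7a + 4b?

Relaxing integrality, the LP optimum is 32.67 at (a,b) = (4.67, 0), which is not an integer point.
(a,b)=(4,0) is feasible, giving 28.
(a,b)=(3,1) is feasible, giving 25.
(a,b)=(3,0) is feasible, giving 21.
No feasible integer point exceeds 28.

28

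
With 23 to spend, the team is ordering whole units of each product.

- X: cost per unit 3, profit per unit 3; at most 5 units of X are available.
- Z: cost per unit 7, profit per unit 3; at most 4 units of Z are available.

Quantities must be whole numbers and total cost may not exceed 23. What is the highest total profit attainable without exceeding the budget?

This is a bounded integer knapsack.
Take 5×X and 1×Z: cost 22 ≤ 23, profit 5·3 + 1·3 = 18.
X has the best ratio (3/3) and is taken to its limit of 5; remaining capacity is filled optimally with the others.

18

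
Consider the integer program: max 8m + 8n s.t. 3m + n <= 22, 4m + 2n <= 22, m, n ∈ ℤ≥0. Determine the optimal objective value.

88

(m,n)=(0,11): 3·0+1·11=11≤22, 4·0+2·11=22≤22, objective 88.
(m,n)=(0,10): 3·0+1·10=10≤22, 4·0+2·10=20≤22, objective 80.
The best lattice point is (0,11), giving 88.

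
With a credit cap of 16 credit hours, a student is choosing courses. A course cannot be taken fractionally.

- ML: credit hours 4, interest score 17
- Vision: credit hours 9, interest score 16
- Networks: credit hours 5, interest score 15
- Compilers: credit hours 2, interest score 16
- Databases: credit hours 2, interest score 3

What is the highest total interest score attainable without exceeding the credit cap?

Allowing fractional choices, the relaxed optimum would be about 56.9, but courses are indivisible.
ML + Networks + Compilers + Databases: credit hours 4 + 5 + 2 + 2 = 13 ≤ 16, interest score 17 + 15 + 16 + 3 = 51.
ML + Networks + Compilers: credit hours 4 + 5 + 2 = 11 ≤ 16, interest score 17 + 15 + 16 = 48.
ML + Vision + Compilers: credit hours 4 + 9 + 2 = 15 ≤ 16, interest score 17 + 16 + 16 = 49.
Best is ML, Networks, Compilers, and Databases with total interest score 51.

51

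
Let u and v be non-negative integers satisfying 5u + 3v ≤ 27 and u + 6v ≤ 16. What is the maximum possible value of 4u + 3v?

(u,v)=(4,2): 5·4+3·2=26≤27, 1·4+6·2=16≤16, objective 22.
(u,v)=(5,0): 5·5+3·0=25≤27, 1·5+6·0=5≤16, objective 20.
Maximum is 22 at (u,v)=(4,2).

22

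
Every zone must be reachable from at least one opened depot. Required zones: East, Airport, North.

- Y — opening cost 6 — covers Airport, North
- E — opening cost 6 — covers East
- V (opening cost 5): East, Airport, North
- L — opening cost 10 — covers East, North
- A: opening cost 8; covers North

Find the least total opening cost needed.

V alone covers East, Airport, North — every zone.
Total opening cost: 5.

5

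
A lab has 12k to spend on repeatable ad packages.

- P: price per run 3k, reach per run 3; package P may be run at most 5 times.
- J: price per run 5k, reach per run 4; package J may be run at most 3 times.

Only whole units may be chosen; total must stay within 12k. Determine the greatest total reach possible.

12

2×P and 1×J: price 11 ≤ 12, reach 2·3 + 1·4 = 10.
4×P: price 12 ≤ 12, reach 4·3 = 12.
Best is 12.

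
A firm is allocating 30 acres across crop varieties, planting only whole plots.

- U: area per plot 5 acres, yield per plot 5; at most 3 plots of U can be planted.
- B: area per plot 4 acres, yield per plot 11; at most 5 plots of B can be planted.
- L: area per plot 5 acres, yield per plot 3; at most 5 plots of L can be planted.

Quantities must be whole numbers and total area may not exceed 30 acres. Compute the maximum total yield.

65

2×U and 5×B: area 30 ≤ 30, yield 2·5 + 5·11 = 65.
1×U, 5×B, and 1×L: area 30 ≤ 30, yield 1·5 + 5·11 + 1·3 = 63.
Best is 65.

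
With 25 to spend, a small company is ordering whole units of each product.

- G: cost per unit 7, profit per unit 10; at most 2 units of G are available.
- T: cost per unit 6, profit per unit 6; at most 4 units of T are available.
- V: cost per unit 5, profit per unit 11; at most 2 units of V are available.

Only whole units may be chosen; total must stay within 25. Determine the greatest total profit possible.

This is a bounded integer knapsack.
V has the best ratio (11/5); taking only V gives at most 2×11 = 22 (stopped by the supply cap of 2).
Mixing does better — 2×G and 2×V: cost 24 ≤ 25, profit 2·10 + 2·11 = 42.

42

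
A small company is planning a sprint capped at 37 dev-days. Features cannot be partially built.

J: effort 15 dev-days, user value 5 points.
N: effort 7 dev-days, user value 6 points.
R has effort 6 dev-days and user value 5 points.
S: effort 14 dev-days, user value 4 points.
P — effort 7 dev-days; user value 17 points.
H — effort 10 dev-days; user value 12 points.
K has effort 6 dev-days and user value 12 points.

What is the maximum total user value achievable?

52

N + R + P + H + K: effort 7 + 6 + 7 + 10 + 6 = 36 ≤ 37, user value 6 + 5 + 17 + 12 + 12 = 52.
N + P + H + K: effort 7 + 7 + 10 + 6 = 30 ≤ 37, user value 6 + 17 + 12 + 12 = 47.
Best is N, R, P, H, and K with total user value 52.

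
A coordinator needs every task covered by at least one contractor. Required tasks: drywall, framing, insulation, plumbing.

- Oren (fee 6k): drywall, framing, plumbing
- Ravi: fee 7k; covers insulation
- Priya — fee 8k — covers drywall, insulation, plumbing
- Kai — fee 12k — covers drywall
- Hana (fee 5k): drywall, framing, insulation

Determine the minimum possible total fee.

Choose Oren and Hana: together they cover drywall, framing, insulation, plumbing — every task.
Total fee: 6 + 5 = 11.
No cover costs less than 11.

11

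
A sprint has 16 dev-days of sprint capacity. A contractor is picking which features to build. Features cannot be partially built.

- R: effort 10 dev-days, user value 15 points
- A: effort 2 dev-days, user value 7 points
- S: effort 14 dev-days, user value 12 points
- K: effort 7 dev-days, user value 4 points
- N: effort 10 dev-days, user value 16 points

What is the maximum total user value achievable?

23

A + N: effort 2 + 10 = 12 ≤ 16, user value 7 + 16 = 23.
R + A: effort 10 + 2 = 12 ≤ 16, user value 15 + 7 = 22.
Best is A and N with total user value 23.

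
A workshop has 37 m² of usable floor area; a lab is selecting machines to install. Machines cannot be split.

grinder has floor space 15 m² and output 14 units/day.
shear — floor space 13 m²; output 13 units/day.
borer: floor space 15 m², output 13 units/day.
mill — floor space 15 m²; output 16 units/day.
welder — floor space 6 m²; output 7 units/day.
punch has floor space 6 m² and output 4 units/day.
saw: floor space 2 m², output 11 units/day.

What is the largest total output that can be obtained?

47

grinder + shear + welder + saw: floor space 15 + 13 + 6 + 2 = 36 ≤ 37, output 14 + 13 + 7 + 11 = 45.
shear + mill + welder + saw: floor space 13 + 15 + 6 + 2 = 36 ≤ 37, output 13 + 16 + 7 + 11 = 47.
Best is shear, mill, welder, and saw with total output 47.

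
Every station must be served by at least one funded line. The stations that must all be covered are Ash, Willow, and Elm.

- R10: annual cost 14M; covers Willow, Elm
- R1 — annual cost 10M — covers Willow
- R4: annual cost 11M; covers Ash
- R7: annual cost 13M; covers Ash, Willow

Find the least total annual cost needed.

25

The greedy cost-per-new-station heuristic would pick R7 and R10 for 27, but a cheaper cover exists.
Choose R10 and R4: together they cover Ash, Willow, Elm — every station.
Total annual cost: 14 + 11 = 25.
No cover costs less than 25.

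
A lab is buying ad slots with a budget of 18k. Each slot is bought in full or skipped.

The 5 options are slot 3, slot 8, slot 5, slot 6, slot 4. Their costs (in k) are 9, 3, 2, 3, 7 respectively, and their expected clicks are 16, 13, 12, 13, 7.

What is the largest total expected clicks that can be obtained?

Allowing fractional choices, the relaxed optimum would be about 55.0, but ad slots are indivisible.
slot 3 + slot 8 + slot 6: cost 9 + 3 + 3 = 15 ≤ 18, expected clicks 16 + 13 + 13 = 42.
slot 3 + slot 8 + slot 5 + slot 6: cost 9 + 3 + 2 + 3 = 17 ≤ 18, expected clicks 16 + 13 + 12 + 13 = 54.
slot 8 + slot 5 + slot 6 + slot 4: cost 3 + 2 + 3 + 7 = 15 ≤ 18, expected clicks 13 + 12 + 13 + 7 = 45.
Best is slot 3, slot 8, slot 5, and slot 6 with total expected clicks 54.

54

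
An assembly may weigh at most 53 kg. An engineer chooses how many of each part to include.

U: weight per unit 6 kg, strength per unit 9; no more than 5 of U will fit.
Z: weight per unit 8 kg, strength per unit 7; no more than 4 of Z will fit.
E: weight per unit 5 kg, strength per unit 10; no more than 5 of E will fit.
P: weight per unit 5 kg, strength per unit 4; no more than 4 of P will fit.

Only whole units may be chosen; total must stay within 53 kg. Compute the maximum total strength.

E has the best ratio (10/5); taking only E gives at most 5×10 = 50 (stopped by the supply cap of 5).
Mixing does better — 4×U and 5×E: weight 49 ≤ 53, strength 4·9 + 5·10 = 86.

86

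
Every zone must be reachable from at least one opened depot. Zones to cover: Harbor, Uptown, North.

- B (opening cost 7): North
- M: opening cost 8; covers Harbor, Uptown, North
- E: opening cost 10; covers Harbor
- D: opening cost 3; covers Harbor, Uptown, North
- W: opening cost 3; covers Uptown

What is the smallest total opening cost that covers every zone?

D alone covers Harbor, Uptown, North — every zone.
Total opening cost: 3.

3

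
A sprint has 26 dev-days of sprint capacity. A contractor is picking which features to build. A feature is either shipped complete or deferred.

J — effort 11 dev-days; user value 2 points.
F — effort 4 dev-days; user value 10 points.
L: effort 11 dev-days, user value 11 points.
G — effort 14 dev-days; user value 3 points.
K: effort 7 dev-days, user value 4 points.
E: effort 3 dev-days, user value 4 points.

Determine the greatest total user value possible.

Allowing fractional choices, the relaxed optimum would be about 29.2, but features are indivisible.
F + L + K: effort 4 + 11 + 7 = 22 ≤ 26, user value 10 + 11 + 4 = 25.
F + L + K + E: effort 4 + 11 + 7 + 3 = 25 ≤ 26, user value 10 + 11 + 4 + 4 = 29.
F + L + E: effort 4 + 11 + 3 = 18 ≤ 26, user value 10 + 11 + 4 = 25.
Best is F, L, K, and E with total user value 29.

29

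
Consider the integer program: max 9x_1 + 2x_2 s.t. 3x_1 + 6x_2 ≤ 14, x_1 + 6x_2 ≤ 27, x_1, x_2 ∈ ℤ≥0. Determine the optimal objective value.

36

(x_1,x_2)=(4,0) is feasible, giving 36.
(x_1,x_2)=(3,0) is feasible, giving 27.
The best lattice point is (4,0), giving 36.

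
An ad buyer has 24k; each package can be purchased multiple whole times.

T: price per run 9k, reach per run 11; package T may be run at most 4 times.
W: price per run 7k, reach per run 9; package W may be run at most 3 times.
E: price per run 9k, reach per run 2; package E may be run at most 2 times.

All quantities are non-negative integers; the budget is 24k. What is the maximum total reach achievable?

29

3×W: price 21 ≤ 24, reach 3·9 = 27.
1×T and 2×W: price 23 ≤ 24, reach 1·11 + 2·9 = 29.
Best is 29.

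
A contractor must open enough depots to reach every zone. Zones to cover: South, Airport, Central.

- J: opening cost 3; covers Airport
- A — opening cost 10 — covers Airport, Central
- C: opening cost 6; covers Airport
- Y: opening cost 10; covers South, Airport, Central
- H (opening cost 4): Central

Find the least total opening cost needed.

The greedy cost-per-new-zone heuristic would pick J, H, and Y for 17, but a cheaper cover exists.
Y alone covers South, Airport, Central — every zone.
Total opening cost: 10.
No cover costs less than 10.

10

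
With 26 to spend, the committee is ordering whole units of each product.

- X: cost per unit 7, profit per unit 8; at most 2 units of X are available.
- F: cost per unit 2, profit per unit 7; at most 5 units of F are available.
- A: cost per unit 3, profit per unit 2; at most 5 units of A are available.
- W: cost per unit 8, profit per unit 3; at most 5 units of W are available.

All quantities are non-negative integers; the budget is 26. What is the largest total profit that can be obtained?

This is a bounded integer knapsack.
Take 2×X and 5×F: cost 24 ≤ 26, profit 2·8 + 5·7 = 51.
F has the best ratio (7/2) and is taken to its limit of 5; remaining capacity is filled optimally with the others.

51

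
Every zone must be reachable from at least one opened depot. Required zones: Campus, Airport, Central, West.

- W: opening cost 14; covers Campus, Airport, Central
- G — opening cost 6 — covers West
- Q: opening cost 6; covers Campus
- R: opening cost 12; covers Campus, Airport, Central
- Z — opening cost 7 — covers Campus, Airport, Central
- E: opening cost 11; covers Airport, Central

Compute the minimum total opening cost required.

Choose G and Z: together they cover Campus, Airport, Central, West — every zone.
Total opening cost: 6 + 7 = 13.
No cover costs less than 13.

13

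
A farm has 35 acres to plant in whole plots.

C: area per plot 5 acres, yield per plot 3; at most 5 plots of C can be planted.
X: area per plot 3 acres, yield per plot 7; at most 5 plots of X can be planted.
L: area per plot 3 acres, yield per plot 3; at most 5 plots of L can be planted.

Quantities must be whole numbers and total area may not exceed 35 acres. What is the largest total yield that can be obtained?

Take 1×C, 5×X, and 5×L: area 35 ≤ 35, yield 1·3 + 5·7 + 5·3 = 53.
X has the best ratio (7/3) and is taken to its limit of 5; remaining capacity is filled optimally with the others.

53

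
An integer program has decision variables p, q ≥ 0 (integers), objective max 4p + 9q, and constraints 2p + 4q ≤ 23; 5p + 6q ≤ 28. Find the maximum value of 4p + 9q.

36

The continuous relaxation peaks at (0, 4.67) with value 42.00; rounding to a feasible lattice point costs some objective.
(p,q)=(0,4): 2·0+4·4=16≤23, 5·0+6·4=24≤28, objective 36.
(p,q)=(1,3): 2·1+4·3=14≤23, 5·1+6·3=23≤28, objective 31.
(p,q)=(0,3): 2·0+4·3=12≤23, 5·0+6·3=18≤28, objective 27.
The best lattice point is (0,4), giving 36.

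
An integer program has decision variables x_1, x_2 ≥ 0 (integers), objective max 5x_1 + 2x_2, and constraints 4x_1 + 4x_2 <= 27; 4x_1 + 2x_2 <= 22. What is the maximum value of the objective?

27

The continuous relaxation peaks at (5.5, 0) with value 27.50; rounding to a feasible lattice point costs some objective.
(x_1,x_2)=(5,1): 4·5+4·1=24≤27, 4·5+2·1=22≤22, objective 27.
(x_1,x_2)=(5,0): 4·5+4·0=20≤27, 4·5+2·0=20≤22, objective 25.
No feasible integer point exceeds 27.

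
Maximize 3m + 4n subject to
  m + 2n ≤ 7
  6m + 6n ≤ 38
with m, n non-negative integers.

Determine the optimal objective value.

The continuous relaxation peaks at (5.67, 0.667) with value 19.67; rounding to a feasible lattice point costs some objective.
(m,n)=(5,1): 1·5+2·1=7≤7, 6·5+6·1=36≤38, objective 19.
(m,n)=(6,0): 1·6+2·0=6≤7, 6·6+6·0=36≤38, objective 18.
(m,n)=(4,1): 1·4+2·1=6≤7, 6·4+6·1=30≤38, objective 16.
No feasible integer point exceeds 19.

19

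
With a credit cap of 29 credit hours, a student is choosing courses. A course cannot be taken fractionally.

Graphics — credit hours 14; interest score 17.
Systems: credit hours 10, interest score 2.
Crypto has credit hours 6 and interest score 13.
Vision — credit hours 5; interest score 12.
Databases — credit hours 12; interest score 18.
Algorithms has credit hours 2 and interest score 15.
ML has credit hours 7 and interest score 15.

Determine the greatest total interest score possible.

Vision + Databases + Algorithms + ML: credit hours 5 + 12 + 2 + 7 = 26 ≤ 29, interest score 12 + 18 + 15 + 15 = 60.
Graphics + Crypto + Algorithms + ML: credit hours 14 + 6 + 2 + 7 = 29 ≤ 29, interest score 17 + 13 + 15 + 15 = 60.
Crypto + Databases + Algorithms + ML: credit hours 6 + 12 + 2 + 7 = 27 ≤ 29, interest score 13 + 18 + 15 + 15 = 61.
Best is Crypto, Databases, Algorithms, and ML with total interest score 61.

61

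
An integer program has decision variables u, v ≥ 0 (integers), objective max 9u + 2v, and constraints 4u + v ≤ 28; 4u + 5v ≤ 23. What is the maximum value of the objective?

45

(u,v)=(5,0): 4·5+1·0=20≤28, 4·5+5·0=20≤23, objective 45.
(u,v)=(4,1): 4·4+1·1=17≤28, 4·4+5·1=21≤23, objective 38.
(u,v)=(4,0): 4·4+1·0=16≤28, 4·4+5·0=16≤23, objective 36.
The best lattice point is (5,0), giving 45.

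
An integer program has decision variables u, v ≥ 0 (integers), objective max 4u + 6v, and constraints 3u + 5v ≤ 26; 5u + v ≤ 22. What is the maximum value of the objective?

32

(u,v)=(2,4): 3·2+5·4=26≤26, 5·2+1·4=14≤22, objective 32.
(u,v)=(3,3): 3·3+5·3=24≤26, 5·3+1·3=18≤22, objective 30.
The best lattice point is (2,4), giving 32.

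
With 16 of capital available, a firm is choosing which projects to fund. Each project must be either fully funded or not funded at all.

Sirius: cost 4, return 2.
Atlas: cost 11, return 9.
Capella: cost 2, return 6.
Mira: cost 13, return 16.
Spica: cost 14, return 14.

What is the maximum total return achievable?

Capella + Spica: cost 2 + 14 = 16 ≤ 16, return 6 + 14 = 20.
Capella + Mira: cost 2 + 13 = 15 ≤ 16, return 6 + 16 = 22.
Mira: cost 13 ≤ 16, return 16.
Best is Capella and Mira with total return 22.

22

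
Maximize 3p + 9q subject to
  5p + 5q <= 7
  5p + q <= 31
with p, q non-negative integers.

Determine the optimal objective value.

Relaxing integrality, the LP optimum is 12.60 at (p,q) = (0, 1.4), which is not an integer point.
(p,q)=(0,1): 5·0+5·1=5≤7, 5·0+1·1=1≤31, objective 9.
(p,q)=(1,0): 5·1+5·0=5≤7, 5·1+1·0=5≤31, objective 3.
(p,q)=(0,0): 5·0+5·0=0≤7, 5·0+1·0=0≤31, objective 0.
Maximum is 9 at (p,q)=(0,1).

9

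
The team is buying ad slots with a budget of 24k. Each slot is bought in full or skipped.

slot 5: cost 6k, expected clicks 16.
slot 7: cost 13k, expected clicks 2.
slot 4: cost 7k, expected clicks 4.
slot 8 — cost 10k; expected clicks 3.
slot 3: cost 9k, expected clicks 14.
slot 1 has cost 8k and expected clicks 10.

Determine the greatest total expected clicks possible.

Allowing fractional choices, the relaxed optimum would be about 40.6, but ad slots are indivisible.
slot 5 + slot 4 + slot 3: cost 6 + 7 + 9 = 22 ≤ 24, expected clicks 16 + 4 + 14 = 34.
slot 5 + slot 3 + slot 1: cost 6 + 9 + 8 = 23 ≤ 24, expected clicks 16 + 14 + 10 = 40.
Best is slot 5, slot 3, and slot 1 with total expected clicks 40.

40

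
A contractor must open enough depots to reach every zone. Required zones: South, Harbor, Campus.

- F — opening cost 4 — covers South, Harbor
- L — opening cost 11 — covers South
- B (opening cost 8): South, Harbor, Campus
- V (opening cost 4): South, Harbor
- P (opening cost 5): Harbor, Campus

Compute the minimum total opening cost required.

8

The greedy cost-per-new-zone heuristic would pick F and P for 9, but a cheaper cover exists.
B alone covers South, Harbor, Campus — every zone.
Total opening cost: 8.
No cover costs less than 8.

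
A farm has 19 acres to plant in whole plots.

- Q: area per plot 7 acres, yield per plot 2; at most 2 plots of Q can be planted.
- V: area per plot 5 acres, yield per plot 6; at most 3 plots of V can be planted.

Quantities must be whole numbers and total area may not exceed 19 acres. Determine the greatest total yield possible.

Take 3×V: area 15 ≤ 19, yield 3·6 = 18.
V has the best ratio (6/5) and is taken to its limit of 3; remaining capacity is filled optimally with the others.

18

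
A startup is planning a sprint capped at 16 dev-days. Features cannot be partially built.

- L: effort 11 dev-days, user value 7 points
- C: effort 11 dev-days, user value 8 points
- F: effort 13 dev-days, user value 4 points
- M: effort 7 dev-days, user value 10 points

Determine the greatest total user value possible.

10

This is a 0-1 knapsack instance.
Allowing fractional choices, the relaxed optimum would be about 16.5, but features are indivisible.
L: effort 11 ≤ 16, user value 7.
C: effort 11 ≤ 16, user value 8.
M: effort 7 ≤ 16, user value 10.
Best is M with total user value 10.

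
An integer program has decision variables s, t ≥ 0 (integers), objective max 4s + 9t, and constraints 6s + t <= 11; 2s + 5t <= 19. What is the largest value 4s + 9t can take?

31

The continuous relaxation peaks at (1.29, 3.29) with value 34.71; rounding to a feasible lattice point costs some objective.
(s,t)=(1,3): 6·1+1·3=9≤11, 2·1+5·3=17≤19, objective 31.
(s,t)=(0,3): 6·0+1·3=3≤11, 2·0+5·3=15≤19, objective 27.
The best lattice point is (1,3), giving 31.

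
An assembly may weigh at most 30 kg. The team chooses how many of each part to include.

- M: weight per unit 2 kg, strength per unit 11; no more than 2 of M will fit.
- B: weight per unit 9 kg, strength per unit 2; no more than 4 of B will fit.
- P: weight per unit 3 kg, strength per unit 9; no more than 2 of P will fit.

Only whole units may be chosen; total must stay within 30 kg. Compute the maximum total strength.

44

2×M, 2×B, and 2×P: weight 28 ≤ 30, strength 2·11 + 2·2 + 2·9 = 44.
2×M, 1×B, and 2×P: weight 19 ≤ 30, strength 2·11 + 1·2 + 2·9 = 42.
Best is 44.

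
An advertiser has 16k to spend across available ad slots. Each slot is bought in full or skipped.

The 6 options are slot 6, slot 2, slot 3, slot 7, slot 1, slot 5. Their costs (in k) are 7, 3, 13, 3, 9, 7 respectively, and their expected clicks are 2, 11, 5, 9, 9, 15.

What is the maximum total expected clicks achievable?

Allowing fractional choices, the relaxed optimum would be about 38.0, but ad slots are indivisible.
slot 2 + slot 7 + slot 1: cost 3 + 3 + 9 = 15 ≤ 16, expected clicks 11 + 9 + 9 = 29.
slot 2 + slot 7 + slot 5: cost 3 + 3 + 7 = 13 ≤ 16, expected clicks 11 + 9 + 15 = 35.
Best is slot 2, slot 7, and slot 5 with total expected clicks 35.

35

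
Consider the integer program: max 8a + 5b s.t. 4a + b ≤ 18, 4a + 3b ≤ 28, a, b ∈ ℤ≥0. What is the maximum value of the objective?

49

The continuous relaxation peaks at (3.25, 5) with value 51.00; rounding to a feasible lattice point costs some objective.
(a,b)=(3,5): 4·3+1·5=17≤18, 4·3+3·5=27≤28, objective 49.
(a,b)=(2,6): 4·2+1·6=14≤18, 4·2+3·6=26≤28, objective 46.
(a,b)=(3,4): 4·3+1·4=16≤18, 4·3+3·4=24≤28, objective 44.
The best lattice point is (3,5), giving 49.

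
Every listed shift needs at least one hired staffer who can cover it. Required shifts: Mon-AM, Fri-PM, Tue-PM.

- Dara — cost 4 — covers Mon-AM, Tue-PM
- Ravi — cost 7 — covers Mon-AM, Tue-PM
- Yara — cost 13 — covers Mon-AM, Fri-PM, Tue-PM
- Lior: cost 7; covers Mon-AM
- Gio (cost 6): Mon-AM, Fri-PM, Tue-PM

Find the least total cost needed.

6

This is an integer covering problem.
Gio alone covers Mon-AM, Fri-PM, Tue-PM — every shift.
Total cost: 6.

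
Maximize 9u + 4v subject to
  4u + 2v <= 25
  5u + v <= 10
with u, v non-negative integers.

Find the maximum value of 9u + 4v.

40

(u,v)=(0,10): 4·0+2·10=20≤25, 5·0+1·10=10≤10, objective 40.
(u,v)=(0,9): 4·0+2·9=18≤25, 5·0+1·9=9≤10, objective 36.
No feasible integer point exceeds 40.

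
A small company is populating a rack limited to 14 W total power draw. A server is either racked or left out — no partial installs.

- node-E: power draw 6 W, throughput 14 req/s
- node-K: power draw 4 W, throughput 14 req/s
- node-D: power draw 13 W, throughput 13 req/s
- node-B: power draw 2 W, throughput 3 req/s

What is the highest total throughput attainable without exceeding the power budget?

node-E + node-K: power draw 6 + 4 = 10 ≤ 14, throughput 14 + 14 = 28.
node-E + node-K + node-B: power draw 6 + 4 + 2 = 12 ≤ 14, throughput 14 + 14 + 3 = 31.
Best is node-E, node-K, and node-B with total throughput 31.

31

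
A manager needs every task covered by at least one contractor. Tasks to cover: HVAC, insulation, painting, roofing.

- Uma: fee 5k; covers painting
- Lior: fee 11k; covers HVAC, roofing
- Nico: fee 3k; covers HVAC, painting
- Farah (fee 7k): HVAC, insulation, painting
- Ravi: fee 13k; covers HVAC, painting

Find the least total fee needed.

18

This is an integer covering problem.
The greedy cost-per-new-task heuristic would pick Nico, Farah, and Lior for 21, but a cheaper cover exists.
Choose Lior and Farah: together they cover HVAC, insulation, painting, roofing — every task.
Total fee: 11 + 7 = 18.
No cover costs less than 18.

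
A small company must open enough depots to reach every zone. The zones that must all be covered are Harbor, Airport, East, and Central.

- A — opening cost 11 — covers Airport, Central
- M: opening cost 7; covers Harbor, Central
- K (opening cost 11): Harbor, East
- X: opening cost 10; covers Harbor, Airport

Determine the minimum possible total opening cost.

22

The greedy cost-per-new-zone heuristic would pick M, X, and K for 28, but a cheaper cover exists.
Choose A and K: together they cover Harbor, Airport, East, Central — every zone.
Total opening cost: 11 + 11 = 22.
No cover costs less than 22.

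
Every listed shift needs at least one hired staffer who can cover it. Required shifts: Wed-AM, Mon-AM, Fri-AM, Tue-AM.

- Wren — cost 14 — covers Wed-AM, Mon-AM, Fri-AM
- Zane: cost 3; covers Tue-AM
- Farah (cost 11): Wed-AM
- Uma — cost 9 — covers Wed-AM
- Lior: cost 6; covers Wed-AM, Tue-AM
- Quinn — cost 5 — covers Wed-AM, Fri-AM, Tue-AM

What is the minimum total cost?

The greedy cost-per-new-shift heuristic would pick Quinn and Wren for 19, but a cheaper cover exists.
Choose Wren and Zane: together they cover Wed-AM, Mon-AM, Fri-AM, Tue-AM — every shift.
Total cost: 14 + 3 = 17.
No cover costs less than 17.

17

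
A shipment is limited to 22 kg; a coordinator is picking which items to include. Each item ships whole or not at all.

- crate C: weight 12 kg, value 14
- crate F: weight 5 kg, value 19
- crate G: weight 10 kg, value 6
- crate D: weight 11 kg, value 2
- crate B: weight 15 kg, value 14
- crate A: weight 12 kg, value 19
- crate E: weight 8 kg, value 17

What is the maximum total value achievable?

This is a 0-1 knapsack instance.
Allowing fractional choices, the relaxed optimum would be about 50.2, but items are indivisible.
crate F + crate A: weight 5 + 12 = 17 ≤ 22, value 19 + 19 = 38.
crate F + crate E: weight 5 + 8 = 13 ≤ 22, value 19 + 17 = 36.
Best is crate F and crate A with total value 38.

38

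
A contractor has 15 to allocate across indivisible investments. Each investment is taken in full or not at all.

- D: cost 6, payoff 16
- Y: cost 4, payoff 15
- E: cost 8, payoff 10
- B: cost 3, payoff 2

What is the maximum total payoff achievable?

33

Allowing fractional choices, the relaxed optimum would be about 37.2, but investments are indivisible.
D + Y + B: cost 6 + 4 + 3 = 13 ≤ 15, payoff 16 + 15 + 2 = 33.
Y + E + B: cost 4 + 8 + 3 = 15 ≤ 15, payoff 15 + 10 + 2 = 27.
D + Y: cost 6 + 4 = 10 ≤ 15, payoff 16 + 15 = 31.
Best is D, Y, and B with total payoff 33.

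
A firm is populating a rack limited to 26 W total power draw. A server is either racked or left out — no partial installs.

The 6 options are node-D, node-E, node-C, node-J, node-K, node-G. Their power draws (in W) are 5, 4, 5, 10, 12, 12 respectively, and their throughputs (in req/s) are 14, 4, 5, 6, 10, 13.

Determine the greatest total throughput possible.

node-D + node-E + node-C + node-G: power draw 5 + 4 + 5 + 12 = 26 ≤ 26, throughput 14 + 4 + 5 + 13 = 36.
node-D + node-E + node-C + node-K: power draw 5 + 4 + 5 + 12 = 26 ≤ 26, throughput 14 + 4 + 5 + 10 = 33.
Best is node-D, node-E, node-C, and node-G with total throughput 36.

36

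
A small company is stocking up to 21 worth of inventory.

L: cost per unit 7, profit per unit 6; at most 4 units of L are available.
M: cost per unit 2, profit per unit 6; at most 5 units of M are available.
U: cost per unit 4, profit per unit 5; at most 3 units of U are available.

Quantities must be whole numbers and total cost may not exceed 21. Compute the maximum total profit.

41

5×M and 2×U: cost 18 ≤ 21, profit 5·6 + 2·5 = 40.
1×L, 5×M, and 1×U: cost 21 ≤ 21, profit 1·6 + 5·6 + 1·5 = 41.
Best is 41.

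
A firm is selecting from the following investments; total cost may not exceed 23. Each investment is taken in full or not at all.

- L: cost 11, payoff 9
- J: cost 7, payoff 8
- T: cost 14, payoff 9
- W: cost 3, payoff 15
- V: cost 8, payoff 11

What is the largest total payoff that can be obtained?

Allowing fractional choices, the relaxed optimum would be about 38.1, but investments are indivisible.
L + W + V: cost 11 + 3 + 8 = 22 ≤ 23, payoff 9 + 15 + 11 = 35.
L + J + W: cost 11 + 7 + 3 = 21 ≤ 23, payoff 9 + 8 + 15 = 32.
J + W + V: cost 7 + 3 + 8 = 18 ≤ 23, payoff 8 + 15 + 11 = 34.
Best is L, W, and V with total payoff 35.

35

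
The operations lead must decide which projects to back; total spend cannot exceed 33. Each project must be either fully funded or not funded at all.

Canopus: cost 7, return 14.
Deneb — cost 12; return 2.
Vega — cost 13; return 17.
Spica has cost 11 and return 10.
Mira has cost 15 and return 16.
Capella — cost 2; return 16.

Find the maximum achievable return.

57

Allowing fractional choices, the relaxed optimum would be about 58.7, but projects are indivisible.
Canopus + Vega + Spica + Capella: cost 7 + 13 + 11 + 2 = 33 ≤ 33, return 14 + 17 + 10 + 16 = 57.
Vega + Mira + Capella: cost 13 + 15 + 2 = 30 ≤ 33, return 17 + 16 + 16 = 49.
Canopus + Vega + Capella: cost 7 + 13 + 2 = 22 ≤ 33, return 14 + 17 + 16 = 47.
Best is Canopus, Vega, Spica, and Capella with total return 57.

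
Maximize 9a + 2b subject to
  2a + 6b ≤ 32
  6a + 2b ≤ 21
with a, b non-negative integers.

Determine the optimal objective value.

29

(a,b)=(3,1): 2·3+6·1=12≤32, 6·3+2·1=20≤21, objective 29.
(a,b)=(3,0): 2·3+6·0=6≤32, 6·3+2·0=18≤21, objective 27.
(a,b)=(2,2): 2·2+6·2=16≤32, 6·2+2·2=16≤21, objective 22.
The best lattice point is (3,1), giving 29.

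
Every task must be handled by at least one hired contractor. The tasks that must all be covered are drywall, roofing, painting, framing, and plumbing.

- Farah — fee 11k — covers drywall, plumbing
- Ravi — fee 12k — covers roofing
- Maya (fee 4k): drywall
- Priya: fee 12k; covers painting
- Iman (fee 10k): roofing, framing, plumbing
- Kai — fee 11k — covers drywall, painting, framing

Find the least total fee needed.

The greedy cost-per-new-task heuristic would pick Iman, Maya, and Kai for 25, but a cheaper cover exists.
Choose Iman and Kai: together they cover drywall, roofing, painting, framing, plumbing — every task.
Total fee: 10 + 11 = 21.
No cover costs less than 21.

21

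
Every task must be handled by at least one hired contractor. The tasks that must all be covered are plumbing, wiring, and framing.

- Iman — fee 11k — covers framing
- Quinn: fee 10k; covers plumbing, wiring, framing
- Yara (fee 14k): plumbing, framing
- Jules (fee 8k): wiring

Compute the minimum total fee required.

10

Quinn alone covers plumbing, wiring, framing — every task.
Total fee: 10.
No cover costs less than 10.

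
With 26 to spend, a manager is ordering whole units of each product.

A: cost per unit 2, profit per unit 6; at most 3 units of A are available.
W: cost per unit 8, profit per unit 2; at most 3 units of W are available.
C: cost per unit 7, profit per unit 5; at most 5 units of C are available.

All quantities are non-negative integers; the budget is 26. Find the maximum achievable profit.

This is a bounded integer knapsack.
2×A and 3×C: cost 25 ≤ 26, profit 2·6 + 3·5 = 27.
3×A and 2×C: cost 20 ≤ 26, profit 3·6 + 2·5 = 28.
Best is 28.

28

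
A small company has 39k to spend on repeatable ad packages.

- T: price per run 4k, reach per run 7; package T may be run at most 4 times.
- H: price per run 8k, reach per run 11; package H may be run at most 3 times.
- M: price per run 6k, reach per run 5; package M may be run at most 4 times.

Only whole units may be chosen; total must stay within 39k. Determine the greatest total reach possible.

55

T has the best ratio (7/4); taking only T gives at most 4×7 = 28 (stopped by the supply cap of 4).
Mixing does better — 4×T, 2×H, and 1×M: price 38 ≤ 39, reach 4·7 + 2·11 + 1·5 = 55.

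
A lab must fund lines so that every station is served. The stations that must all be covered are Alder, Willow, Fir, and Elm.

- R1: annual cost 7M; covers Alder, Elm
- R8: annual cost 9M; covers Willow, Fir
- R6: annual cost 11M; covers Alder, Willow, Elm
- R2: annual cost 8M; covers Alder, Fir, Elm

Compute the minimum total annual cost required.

The greedy cost-per-new-station heuristic would pick R2 and R8 for 17, but a cheaper cover exists.
Choose R1 and R8: together they cover Alder, Willow, Fir, Elm — every station.
Total annual cost: 7 + 9 = 16.
No cover costs less than 16.

16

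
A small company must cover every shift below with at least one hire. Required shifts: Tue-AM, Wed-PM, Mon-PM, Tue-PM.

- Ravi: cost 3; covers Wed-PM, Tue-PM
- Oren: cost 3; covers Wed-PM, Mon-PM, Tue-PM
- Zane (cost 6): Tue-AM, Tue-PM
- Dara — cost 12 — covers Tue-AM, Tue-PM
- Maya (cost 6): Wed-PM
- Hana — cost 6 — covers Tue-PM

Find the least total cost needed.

9

Choose Oren and Zane: together they cover Tue-AM, Wed-PM, Mon-PM, Tue-PM — every shift.
Total cost: 3 + 6 = 9.
No cover costs less than 9.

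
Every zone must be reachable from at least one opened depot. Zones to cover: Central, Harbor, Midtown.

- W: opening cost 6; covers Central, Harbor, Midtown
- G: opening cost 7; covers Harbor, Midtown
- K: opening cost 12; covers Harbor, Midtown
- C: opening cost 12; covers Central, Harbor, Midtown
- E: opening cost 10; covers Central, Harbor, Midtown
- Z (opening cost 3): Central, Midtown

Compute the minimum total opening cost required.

The greedy cost-per-new-zone heuristic would pick Z and W for 9, but a cheaper cover exists.
W alone covers Central, Harbor, Midtown — every zone.
Total opening cost: 6.
No cover costs less than 6.

6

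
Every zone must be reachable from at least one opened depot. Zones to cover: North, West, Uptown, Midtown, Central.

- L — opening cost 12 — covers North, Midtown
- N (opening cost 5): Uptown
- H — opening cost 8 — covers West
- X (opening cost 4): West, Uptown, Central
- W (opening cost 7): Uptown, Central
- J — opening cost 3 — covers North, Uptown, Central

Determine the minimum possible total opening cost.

16

The greedy cost-per-new-zone heuristic would pick J, X, and L for 19, but a cheaper cover exists.
Choose L and X: together they cover North, West, Uptown, Midtown, Central — every zone.
Total opening cost: 12 + 4 = 16.
No cover costs less than 16.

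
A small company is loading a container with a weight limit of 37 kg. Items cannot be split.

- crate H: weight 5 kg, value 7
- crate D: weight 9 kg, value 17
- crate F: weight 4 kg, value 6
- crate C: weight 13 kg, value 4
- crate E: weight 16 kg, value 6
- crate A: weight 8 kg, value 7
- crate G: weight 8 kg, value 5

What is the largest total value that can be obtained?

Allowing fractional choices, the relaxed optimum would be about 43.1, but items are indivisible.
crate H + crate D + crate F + crate A + crate G: weight 5 + 9 + 4 + 8 + 8 = 34 ≤ 37, value 7 + 17 + 6 + 7 + 5 = 42.
crate H + crate D + crate F + crate A: weight 5 + 9 + 4 + 8 = 26 ≤ 37, value 7 + 17 + 6 + 7 = 37.
crate H + crate D + crate A + crate G: weight 5 + 9 + 8 + 8 = 30 ≤ 37, value 7 + 17 + 7 + 5 = 36.
Best is crate H, crate D, crate F, crate A, and crate G with total value 42.

42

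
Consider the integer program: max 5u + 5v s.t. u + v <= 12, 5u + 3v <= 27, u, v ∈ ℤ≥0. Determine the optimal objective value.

(u,v)=(0,9): 1·0+1·9=9≤12, 5·0+3·9=27≤27, objective 45.
(u,v)=(0,8): 1·0+1·8=8≤12, 5·0+3·8=24≤27, objective 40.
Maximum is 45 at (u,v)=(0,9).

45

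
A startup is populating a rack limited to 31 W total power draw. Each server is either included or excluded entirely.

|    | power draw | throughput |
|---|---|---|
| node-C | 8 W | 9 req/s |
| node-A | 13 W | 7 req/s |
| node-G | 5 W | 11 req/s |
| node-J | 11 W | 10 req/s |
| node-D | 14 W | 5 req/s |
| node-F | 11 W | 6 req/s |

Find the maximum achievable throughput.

This is an integer program with binary decision variables.
Take node-C, node-G, and node-J: power draw 8 + 5 + 11 = 24 ≤ 31, throughput 9 + 11 + 10 = 30.
No other feasible combination does better.

30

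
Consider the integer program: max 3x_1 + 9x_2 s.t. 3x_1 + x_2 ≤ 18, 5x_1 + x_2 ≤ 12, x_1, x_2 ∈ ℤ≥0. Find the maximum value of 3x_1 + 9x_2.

(x_1,x_2)=(0,12): 3·0+1·12=12≤18, 5·0+1·12=12≤12, objective 108.
(x_1,x_2)=(0,11): 3·0+1·11=11≤18, 5·0+1·11=11≤12, objective 99.
Maximum is 108 at (x_1,x_2)=(0,12).

108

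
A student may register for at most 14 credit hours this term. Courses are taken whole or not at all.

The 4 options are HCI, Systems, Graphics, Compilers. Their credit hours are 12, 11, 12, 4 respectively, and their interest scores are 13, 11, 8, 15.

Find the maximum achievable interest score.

15

Allowing fractional choices, the relaxed optimum would be about 25.8, but courses are indivisible.
Compilers: credit hours 4 ≤ 14, interest score 15.
Systems: credit hours 11 ≤ 14, interest score 11.
HCI: credit hours 12 ≤ 14, interest score 13.
Best is Compilers with total interest score 15.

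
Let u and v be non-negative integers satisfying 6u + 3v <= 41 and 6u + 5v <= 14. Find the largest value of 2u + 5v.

(u,v)=(0,2): 6·0+3·2=6≤41, 6·0+5·2=10≤14, objective 10.
(u,v)=(1,1): 6·1+3·1=9≤41, 6·1+5·1=11≤14, objective 7.
Maximum is 10 at (u,v)=(0,2).

10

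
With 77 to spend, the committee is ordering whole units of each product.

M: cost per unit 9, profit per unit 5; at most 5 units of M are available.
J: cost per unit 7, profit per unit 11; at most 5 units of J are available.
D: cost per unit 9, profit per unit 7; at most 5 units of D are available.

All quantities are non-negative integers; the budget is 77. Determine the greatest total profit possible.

83

Take 5×J and 4×D: cost 71 ≤ 77, profit 5·11 + 4·7 = 83.
J has the best ratio (11/7) and is taken to its limit of 5; remaining capacity is filled optimally with the others.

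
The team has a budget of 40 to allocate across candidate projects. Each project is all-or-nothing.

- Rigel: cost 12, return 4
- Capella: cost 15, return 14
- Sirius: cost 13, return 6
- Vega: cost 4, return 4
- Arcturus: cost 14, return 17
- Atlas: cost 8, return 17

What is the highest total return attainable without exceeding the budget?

48

This is a 0-1 knapsack instance.
Take Capella, Arcturus, and Atlas: cost 15 + 14 + 8 = 37 ≤ 40, return 14 + 17 + 17 = 48.
No other feasible combination does better.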